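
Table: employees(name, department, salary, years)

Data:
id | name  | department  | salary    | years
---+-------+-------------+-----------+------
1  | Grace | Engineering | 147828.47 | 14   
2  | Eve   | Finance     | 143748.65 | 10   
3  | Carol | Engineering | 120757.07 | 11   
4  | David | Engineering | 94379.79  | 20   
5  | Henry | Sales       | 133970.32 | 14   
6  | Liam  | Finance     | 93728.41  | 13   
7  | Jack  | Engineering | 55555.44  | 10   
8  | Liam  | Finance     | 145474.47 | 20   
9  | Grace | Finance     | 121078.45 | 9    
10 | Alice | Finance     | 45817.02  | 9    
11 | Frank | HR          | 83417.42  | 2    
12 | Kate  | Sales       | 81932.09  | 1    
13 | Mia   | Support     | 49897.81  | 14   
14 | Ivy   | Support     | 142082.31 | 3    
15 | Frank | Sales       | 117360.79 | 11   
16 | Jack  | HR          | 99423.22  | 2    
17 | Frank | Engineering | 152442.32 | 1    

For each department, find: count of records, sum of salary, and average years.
SELECT department,
       COUNT(*) as cnt,
       SUM(salary) as total_salary,
       AVG(years) as avg_years
FROM employees
GROUP BY department

Result:
  Engineering: 5 records, 570963.09 total salary, 11.20 avg years
  Finance: 5 records, 549847.00 total salary, 12.20 avg years
  HR: 2 records, 182840.64 total salary, 2.00 avg years
  Sales: 3 records, 333263.20 total salary, 8.67 avg years
  Support: 2 records, 191980.12 total salary, 8.50 avg years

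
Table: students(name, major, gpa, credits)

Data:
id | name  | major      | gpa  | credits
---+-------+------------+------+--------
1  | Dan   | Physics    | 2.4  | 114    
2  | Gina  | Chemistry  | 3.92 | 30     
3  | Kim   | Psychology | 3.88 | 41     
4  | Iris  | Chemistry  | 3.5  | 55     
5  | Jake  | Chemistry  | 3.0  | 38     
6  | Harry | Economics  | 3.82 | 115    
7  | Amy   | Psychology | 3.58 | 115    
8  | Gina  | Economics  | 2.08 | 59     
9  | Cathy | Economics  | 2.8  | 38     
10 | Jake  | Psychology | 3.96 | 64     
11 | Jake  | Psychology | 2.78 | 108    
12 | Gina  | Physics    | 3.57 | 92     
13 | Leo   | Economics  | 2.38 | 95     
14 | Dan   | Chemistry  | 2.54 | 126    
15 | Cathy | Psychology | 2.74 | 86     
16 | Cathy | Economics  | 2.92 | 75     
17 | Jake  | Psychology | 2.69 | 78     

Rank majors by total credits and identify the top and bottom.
SELECT major, SUM(credits)
FROM students
GROUP BY major
ORDER BY SUM(credits)

All groups:
  Physics: 206
  Chemistry: 249
  Economics: 382
  Psychology: 492

Highest: Psychology (492)
Lowest: Physics (206)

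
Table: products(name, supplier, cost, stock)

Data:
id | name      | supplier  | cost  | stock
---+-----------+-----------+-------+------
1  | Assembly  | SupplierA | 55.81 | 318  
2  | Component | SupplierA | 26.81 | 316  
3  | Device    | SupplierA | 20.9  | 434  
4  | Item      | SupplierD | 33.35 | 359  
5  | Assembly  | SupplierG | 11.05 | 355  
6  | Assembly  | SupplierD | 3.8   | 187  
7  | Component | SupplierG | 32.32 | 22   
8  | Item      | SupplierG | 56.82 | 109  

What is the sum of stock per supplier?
SELECT supplier, SUM(stock) as result
FROM products
GROUP BY supplier

Result:
  SupplierA: 1068
  SupplierD: 546
  SupplierG: 486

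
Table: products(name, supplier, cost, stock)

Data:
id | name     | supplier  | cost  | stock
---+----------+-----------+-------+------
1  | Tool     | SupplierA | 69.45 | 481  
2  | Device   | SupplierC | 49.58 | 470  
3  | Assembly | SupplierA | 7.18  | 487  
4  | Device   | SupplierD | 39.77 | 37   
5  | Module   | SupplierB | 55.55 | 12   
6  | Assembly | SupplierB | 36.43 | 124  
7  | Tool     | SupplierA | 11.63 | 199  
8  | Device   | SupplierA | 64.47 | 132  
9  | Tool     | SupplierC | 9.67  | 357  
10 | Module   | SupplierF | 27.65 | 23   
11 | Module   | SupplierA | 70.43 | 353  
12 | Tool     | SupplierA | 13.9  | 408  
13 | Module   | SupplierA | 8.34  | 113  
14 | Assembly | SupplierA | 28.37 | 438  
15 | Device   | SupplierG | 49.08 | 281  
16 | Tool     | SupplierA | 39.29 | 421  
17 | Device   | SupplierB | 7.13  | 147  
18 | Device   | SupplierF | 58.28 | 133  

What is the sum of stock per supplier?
SELECT supplier, SUM(stock) as result
FROM products
GROUP BY supplier

Result:
  SupplierA: 3032
  SupplierB: 283
  SupplierC: 827
  SupplierD: 37
  SupplierF: 156
  SupplierG: 281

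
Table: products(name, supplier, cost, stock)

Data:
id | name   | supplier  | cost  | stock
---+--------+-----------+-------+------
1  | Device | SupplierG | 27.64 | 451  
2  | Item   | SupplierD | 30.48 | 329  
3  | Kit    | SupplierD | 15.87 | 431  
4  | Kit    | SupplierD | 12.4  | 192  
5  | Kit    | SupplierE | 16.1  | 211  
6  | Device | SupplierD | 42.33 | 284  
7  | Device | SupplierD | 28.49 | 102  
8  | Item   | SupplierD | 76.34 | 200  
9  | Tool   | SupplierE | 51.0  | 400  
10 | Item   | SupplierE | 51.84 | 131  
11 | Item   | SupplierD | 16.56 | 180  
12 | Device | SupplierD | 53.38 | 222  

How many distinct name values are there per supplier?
SELECT supplier, COUNT(DISTINCT name)
FROM products
GROUP BY supplier

Result:
  SupplierD: 3 distinct
  SupplierE: 3 distinct
  SupplierG: 1 distinct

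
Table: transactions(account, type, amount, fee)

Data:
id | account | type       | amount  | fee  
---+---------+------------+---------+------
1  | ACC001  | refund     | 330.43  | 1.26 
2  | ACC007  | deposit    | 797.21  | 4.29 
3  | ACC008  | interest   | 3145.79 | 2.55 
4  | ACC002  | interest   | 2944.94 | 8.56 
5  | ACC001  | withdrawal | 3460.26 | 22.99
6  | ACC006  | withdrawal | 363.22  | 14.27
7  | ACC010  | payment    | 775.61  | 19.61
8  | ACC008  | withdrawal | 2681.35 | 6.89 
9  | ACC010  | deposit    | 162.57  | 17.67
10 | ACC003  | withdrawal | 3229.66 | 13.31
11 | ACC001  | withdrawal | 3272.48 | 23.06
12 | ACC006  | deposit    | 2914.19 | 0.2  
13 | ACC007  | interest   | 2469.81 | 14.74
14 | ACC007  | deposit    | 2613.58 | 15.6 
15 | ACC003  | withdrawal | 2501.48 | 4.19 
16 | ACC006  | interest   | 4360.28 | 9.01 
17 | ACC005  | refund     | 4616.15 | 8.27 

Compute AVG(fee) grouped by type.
SELECT type, AVG(fee) as result
FROM transactions
GROUP BY type

Result:
  deposit: 9.44
  interest: 8.72
  payment: 19.61
  refund: 4.77
  withdrawal: 14.12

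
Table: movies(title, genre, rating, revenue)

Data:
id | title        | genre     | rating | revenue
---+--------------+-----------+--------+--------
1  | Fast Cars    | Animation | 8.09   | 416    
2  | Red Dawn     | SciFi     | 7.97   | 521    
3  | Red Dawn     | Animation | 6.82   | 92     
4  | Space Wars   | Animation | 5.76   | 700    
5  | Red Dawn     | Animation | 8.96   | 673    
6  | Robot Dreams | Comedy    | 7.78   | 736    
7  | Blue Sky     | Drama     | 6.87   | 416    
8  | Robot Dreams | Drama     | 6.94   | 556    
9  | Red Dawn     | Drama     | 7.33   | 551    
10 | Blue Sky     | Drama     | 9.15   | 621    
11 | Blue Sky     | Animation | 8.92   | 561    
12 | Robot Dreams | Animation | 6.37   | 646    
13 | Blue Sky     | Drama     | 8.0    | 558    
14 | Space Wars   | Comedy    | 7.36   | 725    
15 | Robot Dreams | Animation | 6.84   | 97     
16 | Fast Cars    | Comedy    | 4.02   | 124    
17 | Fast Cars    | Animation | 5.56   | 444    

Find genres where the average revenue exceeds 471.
SELECT genre, AVG(revenue)
FROM movies
GROUP BY genre
HAVING AVG(revenue) > 471

Result:
  Comedy: avg=528.33
  Drama: avg=540.40
  SciFi: avg=521.00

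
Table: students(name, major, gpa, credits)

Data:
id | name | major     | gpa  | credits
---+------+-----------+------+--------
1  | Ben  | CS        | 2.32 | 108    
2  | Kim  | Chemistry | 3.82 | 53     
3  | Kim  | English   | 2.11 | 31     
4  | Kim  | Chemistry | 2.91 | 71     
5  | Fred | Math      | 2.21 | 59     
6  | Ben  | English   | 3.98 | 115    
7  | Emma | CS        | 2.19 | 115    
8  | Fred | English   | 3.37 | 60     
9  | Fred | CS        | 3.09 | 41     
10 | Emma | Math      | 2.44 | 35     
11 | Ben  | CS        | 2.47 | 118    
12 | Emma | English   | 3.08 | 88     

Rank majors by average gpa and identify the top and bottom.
SELECT major, AVG(gpa)
FROM students
GROUP BY major
ORDER BY AVG(gpa)

All groups:
  Math: 2.33
  CS: 2.52
  English: 3.14
  Chemistry: 3.37

Highest: Chemistry (3.37)
Lowest: Math (2.33)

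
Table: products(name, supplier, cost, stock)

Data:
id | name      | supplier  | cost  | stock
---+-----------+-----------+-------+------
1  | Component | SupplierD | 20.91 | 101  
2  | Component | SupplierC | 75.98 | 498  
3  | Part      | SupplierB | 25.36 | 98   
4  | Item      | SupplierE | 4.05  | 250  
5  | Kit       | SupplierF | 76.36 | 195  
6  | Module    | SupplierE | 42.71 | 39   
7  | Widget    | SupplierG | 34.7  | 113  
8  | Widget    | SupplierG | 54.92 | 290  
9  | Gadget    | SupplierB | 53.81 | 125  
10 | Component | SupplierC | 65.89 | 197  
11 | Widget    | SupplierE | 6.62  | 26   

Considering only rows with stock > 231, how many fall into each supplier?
SELECT supplier, COUNT(*)
FROM products
WHERE stock > 231
GROUP BY supplier

Note: WHERE filters rows before grouping.

Result:
  SupplierC: 1
  SupplierE: 1
  SupplierG: 1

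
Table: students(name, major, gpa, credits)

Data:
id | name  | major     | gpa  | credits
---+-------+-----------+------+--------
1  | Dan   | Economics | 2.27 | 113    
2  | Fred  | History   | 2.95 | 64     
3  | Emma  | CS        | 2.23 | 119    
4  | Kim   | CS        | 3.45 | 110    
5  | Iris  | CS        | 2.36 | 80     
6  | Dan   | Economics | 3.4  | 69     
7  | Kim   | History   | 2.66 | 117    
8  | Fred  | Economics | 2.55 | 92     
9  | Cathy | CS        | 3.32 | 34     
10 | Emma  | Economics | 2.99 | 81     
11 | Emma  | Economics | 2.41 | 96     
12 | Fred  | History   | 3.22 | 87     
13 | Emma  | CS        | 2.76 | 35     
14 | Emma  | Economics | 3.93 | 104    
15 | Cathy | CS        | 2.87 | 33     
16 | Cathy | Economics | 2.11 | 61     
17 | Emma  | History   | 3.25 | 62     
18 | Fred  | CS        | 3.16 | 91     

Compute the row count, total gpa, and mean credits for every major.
SELECT major,
       COUNT(*) as cnt,
       SUM(gpa) as total_gpa,
       AVG(credits) as avg_credits
FROM students
GROUP BY major

Result:
  CS: 7 records, 20.15 total gpa, 71.71 avg credits
  Economics: 7 records, 19.66 total gpa, 88.00 avg credits
  History: 4 records, 12.08 total gpa, 82.50 avg credits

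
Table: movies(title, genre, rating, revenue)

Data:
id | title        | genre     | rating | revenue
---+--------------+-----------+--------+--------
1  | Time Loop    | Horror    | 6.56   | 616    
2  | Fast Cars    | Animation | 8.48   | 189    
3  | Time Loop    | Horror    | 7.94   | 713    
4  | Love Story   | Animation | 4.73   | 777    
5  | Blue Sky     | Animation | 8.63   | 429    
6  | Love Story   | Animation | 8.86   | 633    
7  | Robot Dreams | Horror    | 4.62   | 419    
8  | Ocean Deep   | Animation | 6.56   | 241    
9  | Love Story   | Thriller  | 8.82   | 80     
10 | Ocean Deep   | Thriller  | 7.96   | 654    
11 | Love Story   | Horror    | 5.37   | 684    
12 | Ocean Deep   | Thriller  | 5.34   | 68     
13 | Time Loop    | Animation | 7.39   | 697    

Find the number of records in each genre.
SELECT genre, COUNT(*) as count
FROM movies
GROUP BY genre

Result:
  Animation: 6
  Horror: 4
  Thriller: 3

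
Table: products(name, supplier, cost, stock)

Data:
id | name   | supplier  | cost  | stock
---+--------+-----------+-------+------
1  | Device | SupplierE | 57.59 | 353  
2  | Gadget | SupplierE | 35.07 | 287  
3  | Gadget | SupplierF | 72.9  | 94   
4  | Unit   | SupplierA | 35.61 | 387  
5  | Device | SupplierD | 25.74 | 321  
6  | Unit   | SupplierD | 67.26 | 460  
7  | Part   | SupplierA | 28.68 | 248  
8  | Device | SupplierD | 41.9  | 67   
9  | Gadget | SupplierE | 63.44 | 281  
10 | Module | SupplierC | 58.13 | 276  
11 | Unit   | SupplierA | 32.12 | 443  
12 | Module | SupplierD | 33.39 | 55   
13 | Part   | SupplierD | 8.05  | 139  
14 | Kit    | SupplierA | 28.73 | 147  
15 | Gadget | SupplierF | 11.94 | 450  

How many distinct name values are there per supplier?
SELECT supplier, COUNT(DISTINCT name)
FROM products
GROUP BY supplier

Result:
  SupplierA: 3 distinct
  SupplierC: 1 distinct
  SupplierD: 4 distinct
  SupplierE: 2 distinct
  SupplierF: 1 distinct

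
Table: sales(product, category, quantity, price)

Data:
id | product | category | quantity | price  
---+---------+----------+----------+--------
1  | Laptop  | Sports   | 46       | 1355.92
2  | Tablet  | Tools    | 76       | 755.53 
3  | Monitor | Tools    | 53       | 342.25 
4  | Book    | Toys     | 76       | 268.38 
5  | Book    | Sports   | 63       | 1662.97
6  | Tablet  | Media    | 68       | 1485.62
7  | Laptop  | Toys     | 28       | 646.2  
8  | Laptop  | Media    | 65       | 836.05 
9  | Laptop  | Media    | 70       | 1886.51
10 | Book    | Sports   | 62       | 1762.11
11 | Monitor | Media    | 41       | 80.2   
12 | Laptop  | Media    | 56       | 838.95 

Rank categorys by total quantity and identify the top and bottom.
SELECT category, SUM(quantity)
FROM sales
GROUP BY category
ORDER BY SUM(quantity)

All groups:
  Toys: 104
  Tools: 129
  Sports: 171
  Media: 300

Highest: Media (300)
Lowest: Toys (104)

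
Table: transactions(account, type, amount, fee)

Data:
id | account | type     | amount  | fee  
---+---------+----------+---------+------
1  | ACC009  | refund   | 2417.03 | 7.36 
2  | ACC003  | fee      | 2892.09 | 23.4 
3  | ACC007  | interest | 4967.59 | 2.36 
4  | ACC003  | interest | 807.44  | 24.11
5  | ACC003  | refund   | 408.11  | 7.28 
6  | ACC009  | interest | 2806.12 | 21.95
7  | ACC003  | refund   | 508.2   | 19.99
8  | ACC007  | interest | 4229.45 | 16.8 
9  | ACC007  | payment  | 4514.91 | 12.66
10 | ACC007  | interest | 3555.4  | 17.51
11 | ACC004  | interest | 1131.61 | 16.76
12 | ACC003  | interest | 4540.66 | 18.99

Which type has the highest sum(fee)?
SELECT type, SUM(fee) as val
FROM transactions
GROUP BY type
ORDER BY val DESC
LIMIT 1

Result: interest with sum(fee) = 118.48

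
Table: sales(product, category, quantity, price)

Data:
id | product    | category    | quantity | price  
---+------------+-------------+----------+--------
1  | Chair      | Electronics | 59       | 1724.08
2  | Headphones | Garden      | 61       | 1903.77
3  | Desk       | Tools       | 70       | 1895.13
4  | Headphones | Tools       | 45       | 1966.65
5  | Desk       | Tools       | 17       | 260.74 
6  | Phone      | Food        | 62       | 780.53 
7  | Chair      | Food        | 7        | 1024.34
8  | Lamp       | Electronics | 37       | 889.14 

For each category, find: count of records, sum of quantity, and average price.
SELECT category,
       COUNT(*) as cnt,
       SUM(quantity) as total_quantity,
       AVG(price) as avg_price
FROM sales
GROUP BY category

Result:
  Electronics: 2 records, 96 total quantity, 1306.61 avg price
  Food: 2 records, 69 total quantity, 902.44 avg price
  Garden: 1 records, 61 total quantity, 1903.77 avg price
  Tools: 3 records, 132 total quantity, 1374.17 avg price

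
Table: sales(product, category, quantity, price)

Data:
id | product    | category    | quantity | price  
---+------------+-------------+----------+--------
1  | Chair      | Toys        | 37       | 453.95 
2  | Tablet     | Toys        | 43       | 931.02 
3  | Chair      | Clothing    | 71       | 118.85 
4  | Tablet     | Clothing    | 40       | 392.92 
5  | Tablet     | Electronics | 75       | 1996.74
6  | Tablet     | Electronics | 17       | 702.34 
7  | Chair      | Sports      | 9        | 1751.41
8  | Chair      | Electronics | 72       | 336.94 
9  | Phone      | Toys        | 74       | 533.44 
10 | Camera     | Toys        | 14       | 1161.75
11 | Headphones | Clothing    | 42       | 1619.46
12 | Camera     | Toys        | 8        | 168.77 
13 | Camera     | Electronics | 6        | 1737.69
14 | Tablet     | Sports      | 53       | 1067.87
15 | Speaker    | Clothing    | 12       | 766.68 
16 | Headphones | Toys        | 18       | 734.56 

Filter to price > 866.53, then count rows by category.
SELECT category, COUNT(*)
FROM sales
WHERE price > 866.53
GROUP BY category

Note: WHERE filters rows before grouping.

Result:
  Clothing: 1
  Electronics: 2
  Sports: 2
  Toys: 2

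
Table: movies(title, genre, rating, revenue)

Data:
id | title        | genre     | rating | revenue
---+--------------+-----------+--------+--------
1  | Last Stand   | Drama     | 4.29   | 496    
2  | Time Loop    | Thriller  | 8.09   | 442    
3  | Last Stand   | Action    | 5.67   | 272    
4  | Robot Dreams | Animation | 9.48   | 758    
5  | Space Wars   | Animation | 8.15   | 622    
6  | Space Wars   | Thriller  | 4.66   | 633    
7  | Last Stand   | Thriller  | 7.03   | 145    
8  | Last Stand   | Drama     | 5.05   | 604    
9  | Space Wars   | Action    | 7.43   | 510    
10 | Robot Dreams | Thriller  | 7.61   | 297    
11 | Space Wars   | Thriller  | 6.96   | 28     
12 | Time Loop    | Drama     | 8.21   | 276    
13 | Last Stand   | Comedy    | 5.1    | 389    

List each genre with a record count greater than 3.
SELECT genre, COUNT(*) as cnt
FROM movies
GROUP BY genre
HAVING COUNT(*) > 3

Result:
  Thriller: 5

Note: HAVING filters groups after aggregation, WHERE filters rows before.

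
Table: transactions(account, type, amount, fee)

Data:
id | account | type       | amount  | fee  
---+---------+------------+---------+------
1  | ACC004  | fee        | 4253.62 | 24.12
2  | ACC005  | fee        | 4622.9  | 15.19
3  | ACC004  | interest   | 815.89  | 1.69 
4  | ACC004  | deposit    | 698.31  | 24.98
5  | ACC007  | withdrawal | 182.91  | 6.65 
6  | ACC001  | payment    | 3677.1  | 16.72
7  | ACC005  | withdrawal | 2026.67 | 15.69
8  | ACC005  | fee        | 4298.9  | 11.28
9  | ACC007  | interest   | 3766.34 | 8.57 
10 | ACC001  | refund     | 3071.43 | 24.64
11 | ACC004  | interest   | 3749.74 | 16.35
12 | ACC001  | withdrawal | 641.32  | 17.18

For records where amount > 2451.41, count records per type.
SELECT type, COUNT(*)
FROM transactions
WHERE amount > 2451.41
GROUP BY type

Note: WHERE filters rows before grouping.

Result:
  fee: 3
  interest: 2
  payment: 1
  refund: 1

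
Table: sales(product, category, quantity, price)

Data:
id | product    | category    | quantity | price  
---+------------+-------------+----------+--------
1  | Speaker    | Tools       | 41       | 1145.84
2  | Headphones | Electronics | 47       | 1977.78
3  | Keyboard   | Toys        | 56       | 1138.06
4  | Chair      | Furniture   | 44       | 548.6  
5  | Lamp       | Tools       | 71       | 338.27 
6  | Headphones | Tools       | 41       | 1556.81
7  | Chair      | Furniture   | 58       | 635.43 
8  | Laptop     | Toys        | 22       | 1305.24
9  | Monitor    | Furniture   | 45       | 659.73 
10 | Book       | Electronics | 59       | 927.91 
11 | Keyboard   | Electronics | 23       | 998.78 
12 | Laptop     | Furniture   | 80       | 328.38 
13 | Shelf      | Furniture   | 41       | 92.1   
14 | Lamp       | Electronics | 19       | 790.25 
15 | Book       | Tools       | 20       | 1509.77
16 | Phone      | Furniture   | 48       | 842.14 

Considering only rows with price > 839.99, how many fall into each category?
SELECT category, COUNT(*)
FROM sales
WHERE price > 839.99
GROUP BY category

Note: WHERE filters rows before grouping.

Result:
  Electronics: 3
  Furniture: 1
  Tools: 3
  Toys: 2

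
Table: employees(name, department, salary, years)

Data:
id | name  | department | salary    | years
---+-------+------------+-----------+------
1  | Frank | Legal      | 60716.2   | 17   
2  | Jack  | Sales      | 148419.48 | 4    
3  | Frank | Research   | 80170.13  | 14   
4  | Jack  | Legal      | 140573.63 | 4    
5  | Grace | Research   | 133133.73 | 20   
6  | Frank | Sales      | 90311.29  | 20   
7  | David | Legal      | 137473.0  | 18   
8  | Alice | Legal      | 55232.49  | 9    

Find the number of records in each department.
SELECT department, COUNT(*) as count
FROM employees
GROUP BY department

Result:
  Legal: 4
  Research: 2
  Sales: 2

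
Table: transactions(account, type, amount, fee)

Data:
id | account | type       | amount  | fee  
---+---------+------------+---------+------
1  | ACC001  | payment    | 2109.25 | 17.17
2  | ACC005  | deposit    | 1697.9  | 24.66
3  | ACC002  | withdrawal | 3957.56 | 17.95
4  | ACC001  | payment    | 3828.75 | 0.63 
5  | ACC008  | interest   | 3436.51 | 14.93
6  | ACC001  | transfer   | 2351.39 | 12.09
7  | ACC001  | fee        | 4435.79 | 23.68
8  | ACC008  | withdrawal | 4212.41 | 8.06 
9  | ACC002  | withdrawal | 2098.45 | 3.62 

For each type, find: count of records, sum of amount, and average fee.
SELECT type,
       COUNT(*) as cnt,
       SUM(amount) as total_amount,
       AVG(fee) as avg_fee
FROM transactions
GROUP BY type

Result:
  deposit: 1 records, 1697.90 total amount, 24.66 avg fee
  fee: 1 records, 4435.79 total amount, 23.68 avg fee
  interest: 1 records, 3436.51 total amount, 14.93 avg fee
  payment: 2 records, 5938.00 total amount, 8.90 avg fee
  transfer: 1 records, 2351.39 total amount, 12.09 avg fee
  withdrawal: 3 records, 10268.42 total amount, 9.88 avg fee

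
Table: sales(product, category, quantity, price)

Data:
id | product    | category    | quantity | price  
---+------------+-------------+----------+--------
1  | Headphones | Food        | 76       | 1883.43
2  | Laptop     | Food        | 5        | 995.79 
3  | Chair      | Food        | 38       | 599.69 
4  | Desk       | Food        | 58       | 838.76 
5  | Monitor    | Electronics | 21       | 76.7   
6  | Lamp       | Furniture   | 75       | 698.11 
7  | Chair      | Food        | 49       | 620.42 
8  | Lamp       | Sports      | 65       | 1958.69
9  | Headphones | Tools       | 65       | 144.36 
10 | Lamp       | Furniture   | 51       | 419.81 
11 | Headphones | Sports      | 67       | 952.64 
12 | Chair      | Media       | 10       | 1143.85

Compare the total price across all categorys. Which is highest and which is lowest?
SELECT category, SUM(price)
FROM sales
GROUP BY category
ORDER BY SUM(price)

All groups:
  Electronics: 76.70
  Tools: 144.36
  Furniture: 1117.92
  Media: 1143.85
  Sports: 2911.33
  Food: 4938.09

Highest: Food (4938.09)
Lowest: Electronics (76.70)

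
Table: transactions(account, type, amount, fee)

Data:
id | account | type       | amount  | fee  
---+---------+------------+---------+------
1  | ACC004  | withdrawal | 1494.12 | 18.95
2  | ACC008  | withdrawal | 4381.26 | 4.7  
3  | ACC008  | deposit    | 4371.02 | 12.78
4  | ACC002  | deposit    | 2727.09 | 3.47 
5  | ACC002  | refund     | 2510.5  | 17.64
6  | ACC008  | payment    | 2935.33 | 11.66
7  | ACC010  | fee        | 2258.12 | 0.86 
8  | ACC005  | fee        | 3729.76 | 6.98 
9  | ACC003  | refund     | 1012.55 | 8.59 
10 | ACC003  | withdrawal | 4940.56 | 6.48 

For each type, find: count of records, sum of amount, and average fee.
SELECT type,
       COUNT(*) as cnt,
       SUM(amount) as total_amount,
       AVG(fee) as avg_fee
FROM transactions
GROUP BY type

Result:
  deposit: 2 records, 7098.11 total amount, 8.13 avg fee
  fee: 2 records, 5987.88 total amount, 3.92 avg fee
  payment: 1 records, 2935.33 total amount, 11.66 avg fee
  refund: 2 records, 3523.05 total amount, 13.12 avg fee
  withdrawal: 3 records, 10815.94 total amount, 10.04 avg fee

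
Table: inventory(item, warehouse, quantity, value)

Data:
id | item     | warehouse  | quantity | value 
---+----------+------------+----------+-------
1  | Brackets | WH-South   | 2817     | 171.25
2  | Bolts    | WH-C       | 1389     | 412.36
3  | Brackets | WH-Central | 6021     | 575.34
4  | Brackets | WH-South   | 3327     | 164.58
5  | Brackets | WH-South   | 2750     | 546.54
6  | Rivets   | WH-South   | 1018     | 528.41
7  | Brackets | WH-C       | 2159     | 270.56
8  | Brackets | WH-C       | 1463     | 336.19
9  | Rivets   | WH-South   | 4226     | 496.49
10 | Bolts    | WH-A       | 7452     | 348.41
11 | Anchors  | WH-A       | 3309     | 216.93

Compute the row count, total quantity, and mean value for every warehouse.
SELECT warehouse,
       COUNT(*) as cnt,
       SUM(quantity) as total_quantity,
       AVG(value) as avg_value
FROM inventory
GROUP BY warehouse

Result:
  WH-A: 2 records, 10761 total quantity, 282.67 avg value
  WH-C: 3 records, 5011 total quantity, 339.70 avg value
  WH-Central: 1 records, 6021 total quantity, 575.34 avg value
  WH-South: 5 records, 14138 total quantity, 381.45 avg value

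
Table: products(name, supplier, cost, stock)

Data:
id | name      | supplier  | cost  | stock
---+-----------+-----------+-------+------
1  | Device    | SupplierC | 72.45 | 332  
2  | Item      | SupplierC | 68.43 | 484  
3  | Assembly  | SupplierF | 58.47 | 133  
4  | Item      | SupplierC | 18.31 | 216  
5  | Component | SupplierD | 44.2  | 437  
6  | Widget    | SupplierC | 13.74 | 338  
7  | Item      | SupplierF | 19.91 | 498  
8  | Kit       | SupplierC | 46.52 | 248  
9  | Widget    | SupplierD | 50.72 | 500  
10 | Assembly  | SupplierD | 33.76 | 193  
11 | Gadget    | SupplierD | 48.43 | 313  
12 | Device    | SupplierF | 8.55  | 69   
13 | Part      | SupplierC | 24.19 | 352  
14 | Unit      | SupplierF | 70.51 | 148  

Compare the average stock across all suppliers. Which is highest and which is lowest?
SELECT supplier, AVG(stock)
FROM products
GROUP BY supplier
ORDER BY AVG(stock)

All groups:
  SupplierF: 212.00
  SupplierC: 328.33
  SupplierD: 360.75

Highest: SupplierD (360.75)
Lowest: SupplierF (212.00)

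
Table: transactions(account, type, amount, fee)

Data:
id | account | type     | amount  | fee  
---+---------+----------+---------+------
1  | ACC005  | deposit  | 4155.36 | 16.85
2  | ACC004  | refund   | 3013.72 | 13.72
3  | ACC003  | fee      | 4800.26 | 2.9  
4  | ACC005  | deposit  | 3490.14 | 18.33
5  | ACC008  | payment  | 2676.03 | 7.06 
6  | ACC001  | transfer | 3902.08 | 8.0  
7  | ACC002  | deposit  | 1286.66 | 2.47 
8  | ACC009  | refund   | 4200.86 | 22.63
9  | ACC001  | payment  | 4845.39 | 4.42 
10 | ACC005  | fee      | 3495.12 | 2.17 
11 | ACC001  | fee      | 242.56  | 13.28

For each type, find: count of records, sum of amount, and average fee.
SELECT type,
       COUNT(*) as cnt,
       SUM(amount) as total_amount,
       AVG(fee) as avg_fee
FROM transactions
GROUP BY type

Result:
  deposit: 3 records, 8932.16 total amount, 12.55 avg fee
  fee: 3 records, 8537.94 total amount, 6.12 avg fee
  payment: 2 records, 7521.42 total amount, 5.74 avg fee
  refund: 2 records, 7214.58 total amount, 18.18 avg fee
  transfer: 1 records, 3902.08 total amount, 8.00 avg fee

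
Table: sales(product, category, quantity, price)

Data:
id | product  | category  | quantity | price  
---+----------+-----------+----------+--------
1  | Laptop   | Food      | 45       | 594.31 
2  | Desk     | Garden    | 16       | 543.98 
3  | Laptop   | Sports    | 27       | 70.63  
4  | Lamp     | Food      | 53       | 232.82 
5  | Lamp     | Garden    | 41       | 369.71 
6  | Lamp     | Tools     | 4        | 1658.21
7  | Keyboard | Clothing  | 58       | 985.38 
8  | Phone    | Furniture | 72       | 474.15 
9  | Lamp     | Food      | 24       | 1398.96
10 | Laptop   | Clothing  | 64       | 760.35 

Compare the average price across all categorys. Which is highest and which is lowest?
SELECT category, AVG(price)
FROM sales
GROUP BY category
ORDER BY AVG(price)

All groups:
  Sports: 70.63
  Garden: 456.85
  Furniture: 474.15
  Food: 742.03
  Clothing: 872.87
  Tools: 1658.21

Highest: Tools (1658.21)
Lowest: Sports (70.63)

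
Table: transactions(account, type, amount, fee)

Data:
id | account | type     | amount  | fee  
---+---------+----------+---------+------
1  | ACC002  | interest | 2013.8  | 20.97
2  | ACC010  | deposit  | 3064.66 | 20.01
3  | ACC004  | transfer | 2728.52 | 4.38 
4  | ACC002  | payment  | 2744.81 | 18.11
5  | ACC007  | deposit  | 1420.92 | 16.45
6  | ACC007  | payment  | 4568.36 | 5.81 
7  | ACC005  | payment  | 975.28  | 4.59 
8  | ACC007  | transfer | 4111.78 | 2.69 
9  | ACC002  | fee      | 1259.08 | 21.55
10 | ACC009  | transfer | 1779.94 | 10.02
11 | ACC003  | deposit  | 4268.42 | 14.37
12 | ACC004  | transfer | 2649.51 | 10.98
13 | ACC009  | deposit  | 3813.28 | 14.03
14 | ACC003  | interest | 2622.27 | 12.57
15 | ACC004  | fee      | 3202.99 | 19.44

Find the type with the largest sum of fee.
SELECT type, SUM(fee) as val
FROM transactions
GROUP BY type
ORDER BY val DESC
LIMIT 1

Result: deposit with sum(fee) = 64.86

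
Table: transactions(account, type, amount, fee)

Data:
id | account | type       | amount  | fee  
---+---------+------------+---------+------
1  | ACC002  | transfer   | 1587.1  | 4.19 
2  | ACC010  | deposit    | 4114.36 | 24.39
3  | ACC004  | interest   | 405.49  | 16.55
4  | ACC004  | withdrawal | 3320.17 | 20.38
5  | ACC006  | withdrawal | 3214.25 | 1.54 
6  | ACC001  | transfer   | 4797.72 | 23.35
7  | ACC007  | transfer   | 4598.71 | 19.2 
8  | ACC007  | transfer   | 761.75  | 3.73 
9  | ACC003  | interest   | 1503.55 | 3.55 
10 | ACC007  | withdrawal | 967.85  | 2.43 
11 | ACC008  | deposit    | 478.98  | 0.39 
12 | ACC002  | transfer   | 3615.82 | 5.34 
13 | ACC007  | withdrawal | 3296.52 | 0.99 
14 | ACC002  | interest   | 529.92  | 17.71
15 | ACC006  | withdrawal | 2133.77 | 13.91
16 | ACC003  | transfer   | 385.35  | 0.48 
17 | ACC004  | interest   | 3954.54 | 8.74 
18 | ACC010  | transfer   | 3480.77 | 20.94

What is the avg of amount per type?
SELECT type, AVG(amount) as result
FROM transactions
GROUP BY type

Result:
  deposit: 2296.67
  interest: 1598.38
  transfer: 2746.75
  withdrawal: 2586.51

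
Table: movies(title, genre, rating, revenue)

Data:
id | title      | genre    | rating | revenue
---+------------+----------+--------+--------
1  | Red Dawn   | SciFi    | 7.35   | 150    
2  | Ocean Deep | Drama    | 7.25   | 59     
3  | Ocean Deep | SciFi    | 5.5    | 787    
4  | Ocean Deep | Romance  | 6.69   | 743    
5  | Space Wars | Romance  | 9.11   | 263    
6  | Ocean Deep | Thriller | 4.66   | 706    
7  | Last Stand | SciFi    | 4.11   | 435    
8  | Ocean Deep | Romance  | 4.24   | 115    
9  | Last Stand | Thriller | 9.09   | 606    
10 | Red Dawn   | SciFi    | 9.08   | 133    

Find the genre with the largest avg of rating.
SELECT genre, AVG(rating) as val
FROM movies
GROUP BY genre
ORDER BY val DESC
LIMIT 1

Result: Drama with avg(rating) = 7.25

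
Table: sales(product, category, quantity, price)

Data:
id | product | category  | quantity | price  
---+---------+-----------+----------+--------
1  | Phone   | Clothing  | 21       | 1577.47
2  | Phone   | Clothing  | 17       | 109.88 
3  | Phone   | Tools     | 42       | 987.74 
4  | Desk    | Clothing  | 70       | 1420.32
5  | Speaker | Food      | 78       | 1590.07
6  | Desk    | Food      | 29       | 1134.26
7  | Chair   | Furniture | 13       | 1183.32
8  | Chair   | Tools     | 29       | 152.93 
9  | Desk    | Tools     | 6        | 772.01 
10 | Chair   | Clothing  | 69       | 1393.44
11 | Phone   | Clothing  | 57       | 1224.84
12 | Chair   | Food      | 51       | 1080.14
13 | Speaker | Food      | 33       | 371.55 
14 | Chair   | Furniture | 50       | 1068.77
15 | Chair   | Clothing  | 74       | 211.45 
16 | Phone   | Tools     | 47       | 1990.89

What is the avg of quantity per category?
SELECT category, AVG(quantity) as result
FROM sales
GROUP BY category

Result:
  Clothing: 51.33
  Food: 47.75
  Furniture: 31.50
  Tools: 31.00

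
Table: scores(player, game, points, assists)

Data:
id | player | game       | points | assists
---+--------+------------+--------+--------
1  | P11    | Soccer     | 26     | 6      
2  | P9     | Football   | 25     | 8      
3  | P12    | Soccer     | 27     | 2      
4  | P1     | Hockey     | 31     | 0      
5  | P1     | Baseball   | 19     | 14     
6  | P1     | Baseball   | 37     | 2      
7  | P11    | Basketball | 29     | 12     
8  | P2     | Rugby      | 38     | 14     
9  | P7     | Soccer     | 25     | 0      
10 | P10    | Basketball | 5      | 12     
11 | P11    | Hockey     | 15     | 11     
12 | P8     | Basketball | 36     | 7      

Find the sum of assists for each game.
SELECT game, SUM(assists) as result
FROM scores
GROUP BY game

Result:
  Baseball: 16
  Basketball: 31
  Football: 8
  Hockey: 11
  Rugby: 14
  Soccer: 8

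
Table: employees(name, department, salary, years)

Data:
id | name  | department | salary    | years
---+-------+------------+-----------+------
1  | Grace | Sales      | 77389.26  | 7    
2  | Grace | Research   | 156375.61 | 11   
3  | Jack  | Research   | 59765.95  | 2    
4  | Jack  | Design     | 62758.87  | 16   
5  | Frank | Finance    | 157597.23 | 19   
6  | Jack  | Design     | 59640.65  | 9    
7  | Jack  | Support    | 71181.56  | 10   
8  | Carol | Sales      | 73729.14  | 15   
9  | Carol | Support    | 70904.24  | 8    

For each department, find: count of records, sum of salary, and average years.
SELECT department,
       COUNT(*) as cnt,
       SUM(salary) as total_salary,
       AVG(years) as avg_years
FROM employees
GROUP BY department

Result:
  Design: 2 records, 122399.52 total salary, 12.50 avg years
  Finance: 1 records, 157597.23 total salary, 19.00 avg years
  Research: 2 records, 216141.56 total salary, 6.50 avg years
  Sales: 2 records, 151118.40 total salary, 11.00 avg years
  Support: 2 records, 142085.80 total salary, 9.00 avg years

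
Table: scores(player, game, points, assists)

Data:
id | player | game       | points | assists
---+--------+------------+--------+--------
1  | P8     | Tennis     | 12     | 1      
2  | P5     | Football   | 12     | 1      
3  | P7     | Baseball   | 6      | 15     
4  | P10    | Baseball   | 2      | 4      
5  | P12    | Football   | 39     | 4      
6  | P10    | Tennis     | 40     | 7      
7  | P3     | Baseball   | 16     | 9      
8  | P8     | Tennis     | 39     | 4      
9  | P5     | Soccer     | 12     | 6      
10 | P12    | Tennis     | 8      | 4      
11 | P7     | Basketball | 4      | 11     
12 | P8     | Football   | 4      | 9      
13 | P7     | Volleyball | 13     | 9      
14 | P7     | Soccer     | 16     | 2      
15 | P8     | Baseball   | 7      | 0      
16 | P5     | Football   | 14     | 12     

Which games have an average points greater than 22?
SELECT game, AVG(points)
FROM scores
GROUP BY game
HAVING AVG(points) > 22

Result:
  Tennis: avg=24.75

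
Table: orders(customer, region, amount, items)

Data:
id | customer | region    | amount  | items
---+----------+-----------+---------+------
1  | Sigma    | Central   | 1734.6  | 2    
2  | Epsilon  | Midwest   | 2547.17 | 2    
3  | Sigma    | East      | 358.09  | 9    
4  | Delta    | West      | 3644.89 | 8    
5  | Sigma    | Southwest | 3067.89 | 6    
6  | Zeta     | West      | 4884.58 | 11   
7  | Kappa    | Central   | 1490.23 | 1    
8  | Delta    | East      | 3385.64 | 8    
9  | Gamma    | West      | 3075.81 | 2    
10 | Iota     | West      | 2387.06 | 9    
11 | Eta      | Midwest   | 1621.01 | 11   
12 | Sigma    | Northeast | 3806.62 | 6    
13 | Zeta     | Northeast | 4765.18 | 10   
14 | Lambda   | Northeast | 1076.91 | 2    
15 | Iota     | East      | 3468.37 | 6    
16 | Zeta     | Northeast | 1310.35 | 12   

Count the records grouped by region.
SELECT region, COUNT(*) as count
FROM orders
GROUP BY region

Result:
  Central: 2
  East: 3
  Midwest: 2
  Northeast: 4
  Southwest: 1
  West: 4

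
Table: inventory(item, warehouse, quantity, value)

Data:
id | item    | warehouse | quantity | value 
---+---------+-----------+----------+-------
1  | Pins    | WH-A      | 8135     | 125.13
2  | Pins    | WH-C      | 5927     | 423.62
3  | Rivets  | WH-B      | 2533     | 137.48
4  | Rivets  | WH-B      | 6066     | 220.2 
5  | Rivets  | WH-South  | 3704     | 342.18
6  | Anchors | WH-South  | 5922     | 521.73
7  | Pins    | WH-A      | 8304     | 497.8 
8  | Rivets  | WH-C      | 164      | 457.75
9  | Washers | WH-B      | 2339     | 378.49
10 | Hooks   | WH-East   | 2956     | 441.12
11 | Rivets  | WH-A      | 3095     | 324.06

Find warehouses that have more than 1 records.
SELECT warehouse, COUNT(*) as cnt
FROM inventory
GROUP BY warehouse
HAVING COUNT(*) > 1

Result:
  WH-A: 3
  WH-B: 3
  WH-C: 2
  WH-South: 2

Note: HAVING filters groups after aggregation, WHERE filters rows before.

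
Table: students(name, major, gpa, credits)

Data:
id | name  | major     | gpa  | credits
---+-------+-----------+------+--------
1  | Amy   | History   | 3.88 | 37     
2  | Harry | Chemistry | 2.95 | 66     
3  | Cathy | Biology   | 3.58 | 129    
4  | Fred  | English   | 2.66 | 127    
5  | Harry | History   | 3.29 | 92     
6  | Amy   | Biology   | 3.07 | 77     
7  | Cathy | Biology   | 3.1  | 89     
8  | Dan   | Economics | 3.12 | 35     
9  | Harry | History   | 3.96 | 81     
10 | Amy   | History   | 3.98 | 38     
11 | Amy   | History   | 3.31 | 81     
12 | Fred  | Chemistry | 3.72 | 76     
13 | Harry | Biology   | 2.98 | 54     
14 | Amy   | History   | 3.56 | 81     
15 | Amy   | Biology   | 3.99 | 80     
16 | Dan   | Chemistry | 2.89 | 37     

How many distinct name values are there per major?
SELECT major, COUNT(DISTINCT name)
FROM students
GROUP BY major

Result:
  Biology: 3 distinct
  Chemistry: 3 distinct
  Economics: 1 distinct
  English: 1 distinct
  History: 2 distinct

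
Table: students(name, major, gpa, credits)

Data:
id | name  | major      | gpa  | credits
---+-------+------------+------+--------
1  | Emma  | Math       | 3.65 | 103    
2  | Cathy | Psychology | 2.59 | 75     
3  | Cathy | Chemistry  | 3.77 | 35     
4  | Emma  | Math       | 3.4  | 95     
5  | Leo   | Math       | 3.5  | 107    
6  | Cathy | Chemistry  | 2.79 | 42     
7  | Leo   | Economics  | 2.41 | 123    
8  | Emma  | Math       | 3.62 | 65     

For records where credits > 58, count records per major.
SELECT major, COUNT(*)
FROM students
WHERE credits > 58
GROUP BY major

Note: WHERE filters rows before grouping.

Result:
  Economics: 1
  Math: 4
  Psychology: 1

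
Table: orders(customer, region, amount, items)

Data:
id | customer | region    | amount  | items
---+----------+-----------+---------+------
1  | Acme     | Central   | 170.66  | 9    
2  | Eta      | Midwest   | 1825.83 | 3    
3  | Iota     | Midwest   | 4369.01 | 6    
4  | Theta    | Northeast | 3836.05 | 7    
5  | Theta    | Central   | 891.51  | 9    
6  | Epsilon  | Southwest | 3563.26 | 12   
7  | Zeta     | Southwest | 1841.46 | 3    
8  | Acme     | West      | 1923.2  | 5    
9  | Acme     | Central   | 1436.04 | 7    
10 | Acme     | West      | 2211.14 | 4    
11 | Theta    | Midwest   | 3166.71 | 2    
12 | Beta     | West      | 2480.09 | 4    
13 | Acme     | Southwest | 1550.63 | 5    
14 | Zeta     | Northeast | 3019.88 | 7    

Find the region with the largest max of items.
SELECT region, MAX(items) as val
FROM orders
GROUP BY region
ORDER BY val DESC
LIMIT 1

Result: Southwest with max(items) = 12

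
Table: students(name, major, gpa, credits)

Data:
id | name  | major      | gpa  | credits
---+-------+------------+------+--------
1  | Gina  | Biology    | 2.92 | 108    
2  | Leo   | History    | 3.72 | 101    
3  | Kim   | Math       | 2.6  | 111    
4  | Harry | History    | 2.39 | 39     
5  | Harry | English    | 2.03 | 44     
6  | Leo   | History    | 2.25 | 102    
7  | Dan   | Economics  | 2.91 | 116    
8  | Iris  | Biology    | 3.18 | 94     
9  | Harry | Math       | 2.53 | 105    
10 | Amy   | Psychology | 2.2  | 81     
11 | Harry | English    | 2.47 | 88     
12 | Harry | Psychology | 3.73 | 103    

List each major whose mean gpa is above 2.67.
SELECT major, AVG(gpa)
FROM students
GROUP BY major
HAVING AVG(gpa) > 2.67

Result:
  Biology: avg=3.05
  Economics: avg=2.91
  History: avg=2.79
  Psychology: avg=2.97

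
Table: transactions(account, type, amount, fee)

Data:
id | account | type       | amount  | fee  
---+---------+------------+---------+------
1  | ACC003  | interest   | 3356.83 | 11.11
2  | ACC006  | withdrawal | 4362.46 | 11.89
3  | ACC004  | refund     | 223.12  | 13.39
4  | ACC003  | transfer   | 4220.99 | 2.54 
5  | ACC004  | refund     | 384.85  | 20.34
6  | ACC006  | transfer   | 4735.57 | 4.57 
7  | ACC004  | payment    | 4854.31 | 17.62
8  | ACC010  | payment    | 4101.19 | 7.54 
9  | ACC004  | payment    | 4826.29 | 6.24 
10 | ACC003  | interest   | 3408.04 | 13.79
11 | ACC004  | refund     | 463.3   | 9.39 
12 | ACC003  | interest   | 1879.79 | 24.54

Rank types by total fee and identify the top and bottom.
SELECT type, SUM(fee)
FROM transactions
GROUP BY type
ORDER BY SUM(fee)

All groups:
  transfer: 7.11
  withdrawal: 11.89
  payment: 31.40
  refund: 43.12
  interest: 49.44

Highest: interest (49.44)
Lowest: transfer (7.11)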